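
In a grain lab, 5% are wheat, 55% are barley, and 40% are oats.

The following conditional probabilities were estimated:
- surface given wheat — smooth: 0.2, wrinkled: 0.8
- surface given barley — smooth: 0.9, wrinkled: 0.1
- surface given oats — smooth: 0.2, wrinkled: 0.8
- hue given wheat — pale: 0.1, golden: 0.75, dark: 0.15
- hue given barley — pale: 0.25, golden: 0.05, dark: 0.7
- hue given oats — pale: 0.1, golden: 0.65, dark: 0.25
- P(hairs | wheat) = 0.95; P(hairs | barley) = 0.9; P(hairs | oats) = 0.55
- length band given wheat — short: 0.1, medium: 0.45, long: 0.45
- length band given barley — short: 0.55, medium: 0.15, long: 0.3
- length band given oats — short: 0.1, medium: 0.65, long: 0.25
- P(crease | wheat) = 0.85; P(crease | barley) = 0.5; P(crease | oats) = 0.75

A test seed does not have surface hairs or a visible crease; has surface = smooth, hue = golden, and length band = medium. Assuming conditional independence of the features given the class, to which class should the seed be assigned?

oats

wheat: 0.05 × 0.2 × 0.75 × (1−0.95) × 0.45 × (1−0.85) = 0.0000253125
barley: 0.55 × 0.9 × 0.05 × (1−0.9) × 0.15 × (1−0.5) = 0.000185625
oats: 0.4 × 0.2 × 0.65 × (1−0.55) × 0.65 × (1−0.75) = 0.0038025
Highest score → oats.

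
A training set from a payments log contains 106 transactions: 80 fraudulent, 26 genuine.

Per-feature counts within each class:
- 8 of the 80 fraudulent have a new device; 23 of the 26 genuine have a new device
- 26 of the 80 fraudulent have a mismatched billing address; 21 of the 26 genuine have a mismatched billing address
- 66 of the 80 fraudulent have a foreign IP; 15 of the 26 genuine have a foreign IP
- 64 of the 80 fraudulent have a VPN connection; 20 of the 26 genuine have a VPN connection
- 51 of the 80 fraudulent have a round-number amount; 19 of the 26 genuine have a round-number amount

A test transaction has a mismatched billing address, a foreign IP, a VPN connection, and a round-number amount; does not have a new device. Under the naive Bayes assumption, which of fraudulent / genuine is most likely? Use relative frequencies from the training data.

fraudulent

fraudulent: (80/106) × (72/80) × (26/80) × (66/80) × (64/80) × (51/80) ≈ 0.0928825
genuine: (26/106) × (3/26) × (21/26) × (15/26) × (20/26) × (19/26) ≈ 0.00741338
Highest score → fraudulent.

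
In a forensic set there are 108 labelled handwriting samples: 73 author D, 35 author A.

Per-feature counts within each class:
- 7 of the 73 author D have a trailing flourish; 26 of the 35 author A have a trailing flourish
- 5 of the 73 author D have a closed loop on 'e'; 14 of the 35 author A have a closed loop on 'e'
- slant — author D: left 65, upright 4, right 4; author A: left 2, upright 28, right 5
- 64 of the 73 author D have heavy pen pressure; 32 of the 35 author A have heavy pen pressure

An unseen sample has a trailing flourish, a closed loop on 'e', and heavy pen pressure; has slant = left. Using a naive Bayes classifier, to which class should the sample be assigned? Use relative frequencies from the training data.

author A

author D: (73/108) × (7/73) × (5/73) × (65/73) × (64/73) ≈ 0.00346553
author A: (35/108) × (26/35) × (14/35) × (2/35) × (32/35) ≈ 0.00503099
Highest score → author A.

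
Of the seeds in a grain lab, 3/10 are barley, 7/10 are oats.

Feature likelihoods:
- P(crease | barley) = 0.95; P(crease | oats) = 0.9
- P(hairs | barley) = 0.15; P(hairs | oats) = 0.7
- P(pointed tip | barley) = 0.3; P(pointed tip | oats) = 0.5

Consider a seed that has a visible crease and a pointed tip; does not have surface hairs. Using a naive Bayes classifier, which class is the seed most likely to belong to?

barley: 0.3 × 0.95 × (1−0.15) × 0.3 = 0.072675
oats: 0.7 × 0.9 × (1−0.7) × 0.5 = 0.0945
Highest score → oats.

oats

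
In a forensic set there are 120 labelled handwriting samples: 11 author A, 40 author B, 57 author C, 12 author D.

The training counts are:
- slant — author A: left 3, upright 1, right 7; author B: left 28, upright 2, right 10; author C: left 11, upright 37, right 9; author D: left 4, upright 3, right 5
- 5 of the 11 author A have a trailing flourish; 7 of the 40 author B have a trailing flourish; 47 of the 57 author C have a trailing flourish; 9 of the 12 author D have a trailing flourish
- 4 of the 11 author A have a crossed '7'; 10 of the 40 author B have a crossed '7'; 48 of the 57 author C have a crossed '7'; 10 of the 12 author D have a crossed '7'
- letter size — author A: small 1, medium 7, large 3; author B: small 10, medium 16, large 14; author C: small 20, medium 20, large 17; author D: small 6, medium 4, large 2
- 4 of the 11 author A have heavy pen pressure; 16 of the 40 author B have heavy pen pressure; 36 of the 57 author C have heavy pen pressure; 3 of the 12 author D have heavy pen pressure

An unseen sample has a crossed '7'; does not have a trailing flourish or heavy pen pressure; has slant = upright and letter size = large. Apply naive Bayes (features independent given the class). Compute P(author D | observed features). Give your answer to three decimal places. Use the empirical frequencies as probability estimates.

author A: (11/120) × (1/11) × (6/11) × (4/11) × (3/11) × (7/11) ≈ 0.000286866
author B: (40/120) × (2/40) × (33/40) × (10/40) × (14/40) × (24/40) = 0.000721875
author C: (57/120) × (37/57) × (10/57) × (48/57) × (17/57) × (21/57) ≈ 0.0050053
author D: (12/120) × (3/12) × (3/12) × (10/12) × (2/12) × (9/12) ≈ 0.000651042
P(author D | x) = 0.000651042 / 0.006665083 ≈ 0.098

0.098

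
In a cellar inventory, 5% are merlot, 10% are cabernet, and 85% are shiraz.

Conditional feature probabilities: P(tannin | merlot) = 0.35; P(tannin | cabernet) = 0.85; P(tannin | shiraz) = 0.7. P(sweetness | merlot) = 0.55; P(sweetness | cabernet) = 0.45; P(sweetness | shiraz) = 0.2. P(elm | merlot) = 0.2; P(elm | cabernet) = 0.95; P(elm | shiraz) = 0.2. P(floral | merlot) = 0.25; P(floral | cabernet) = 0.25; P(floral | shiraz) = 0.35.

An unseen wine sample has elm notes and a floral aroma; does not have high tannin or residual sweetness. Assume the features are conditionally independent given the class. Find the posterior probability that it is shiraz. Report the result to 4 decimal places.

merlot: 0.05 × (1−0.35) × (1−0.55) × 0.2 × 0.25 = 0.00073125
cabernet: 0.1 × (1−0.85) × (1−0.45) × 0.95 × 0.25 = 0.001959375
shiraz: 0.85 × (1−0.7) × (1−0.2) × 0.2 × 0.35 = 0.01428
P(shiraz | x) = 0.01428 / 0.016970625 ≈ 0.8415

0.8415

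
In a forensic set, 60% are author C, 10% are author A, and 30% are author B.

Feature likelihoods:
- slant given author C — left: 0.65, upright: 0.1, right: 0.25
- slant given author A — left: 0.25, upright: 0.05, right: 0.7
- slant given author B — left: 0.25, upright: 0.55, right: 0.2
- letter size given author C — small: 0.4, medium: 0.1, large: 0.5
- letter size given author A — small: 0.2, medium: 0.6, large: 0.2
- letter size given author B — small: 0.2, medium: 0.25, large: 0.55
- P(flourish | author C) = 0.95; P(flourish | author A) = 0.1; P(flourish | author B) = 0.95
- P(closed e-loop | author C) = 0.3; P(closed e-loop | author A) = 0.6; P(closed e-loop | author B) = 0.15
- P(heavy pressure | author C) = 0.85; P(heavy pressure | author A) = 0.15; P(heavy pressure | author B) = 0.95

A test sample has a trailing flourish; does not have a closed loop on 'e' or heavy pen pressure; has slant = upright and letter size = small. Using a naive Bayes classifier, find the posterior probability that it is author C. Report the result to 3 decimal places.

author C: 0.6 × 0.1 × 0.4 × 0.95 × (1−0.3) × (1−0.85) = 0.002394
author A: 0.1 × 0.05 × 0.2 × 0.1 × (1−0.6) × (1−0.15) = 0.000034
author B: 0.3 × 0.55 × 0.2 × 0.95 × (1−0.15) × (1−0.95) = 0.001332375
P(author C | x) = 0.002394 / 0.003760375 ≈ 0.637

0.637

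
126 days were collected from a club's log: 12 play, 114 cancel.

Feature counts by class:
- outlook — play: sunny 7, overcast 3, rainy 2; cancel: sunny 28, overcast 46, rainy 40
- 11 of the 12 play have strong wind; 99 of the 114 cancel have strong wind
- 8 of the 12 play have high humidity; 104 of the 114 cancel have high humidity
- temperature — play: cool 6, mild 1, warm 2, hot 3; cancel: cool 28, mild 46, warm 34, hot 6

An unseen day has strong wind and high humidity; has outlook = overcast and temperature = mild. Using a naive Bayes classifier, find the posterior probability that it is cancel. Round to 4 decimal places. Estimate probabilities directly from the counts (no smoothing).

play: (12/126) × (3/12) × (11/12) × (8/12) × (1/12) ≈ 0.00121252
cancel: (114/126) × (46/114) × (99/114) × (104/114) × (46/114) ≈ 0.116708
P(cancel | x) = 0.116708 / 0.11792052 ≈ 0.9897

0.9897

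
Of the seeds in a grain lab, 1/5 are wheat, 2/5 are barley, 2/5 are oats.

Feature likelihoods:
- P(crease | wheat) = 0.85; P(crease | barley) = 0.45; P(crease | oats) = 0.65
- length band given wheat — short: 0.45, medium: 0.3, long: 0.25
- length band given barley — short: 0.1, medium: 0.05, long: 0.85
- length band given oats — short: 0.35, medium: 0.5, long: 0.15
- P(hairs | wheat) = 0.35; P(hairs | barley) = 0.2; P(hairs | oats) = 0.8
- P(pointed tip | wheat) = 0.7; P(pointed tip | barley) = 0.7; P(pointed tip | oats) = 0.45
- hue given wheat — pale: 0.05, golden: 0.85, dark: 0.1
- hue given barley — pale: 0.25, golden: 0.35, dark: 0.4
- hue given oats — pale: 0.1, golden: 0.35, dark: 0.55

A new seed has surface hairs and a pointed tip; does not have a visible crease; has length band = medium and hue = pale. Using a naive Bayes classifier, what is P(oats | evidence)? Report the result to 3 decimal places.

wheat: 0.2 × (1−0.85) × 0.3 × 0.35 × 0.7 × 0.05 = 0.00011025
barley: 0.4 × (1−0.45) × 0.05 × 0.2 × 0.7 × 0.25 = 0.000385
oats: 0.4 × (1−0.65) × 0.5 × 0.8 × 0.45 × 0.1 = 0.00252
P(oats | x) = 0.00252 / 0.00301525 ≈ 0.836

0.836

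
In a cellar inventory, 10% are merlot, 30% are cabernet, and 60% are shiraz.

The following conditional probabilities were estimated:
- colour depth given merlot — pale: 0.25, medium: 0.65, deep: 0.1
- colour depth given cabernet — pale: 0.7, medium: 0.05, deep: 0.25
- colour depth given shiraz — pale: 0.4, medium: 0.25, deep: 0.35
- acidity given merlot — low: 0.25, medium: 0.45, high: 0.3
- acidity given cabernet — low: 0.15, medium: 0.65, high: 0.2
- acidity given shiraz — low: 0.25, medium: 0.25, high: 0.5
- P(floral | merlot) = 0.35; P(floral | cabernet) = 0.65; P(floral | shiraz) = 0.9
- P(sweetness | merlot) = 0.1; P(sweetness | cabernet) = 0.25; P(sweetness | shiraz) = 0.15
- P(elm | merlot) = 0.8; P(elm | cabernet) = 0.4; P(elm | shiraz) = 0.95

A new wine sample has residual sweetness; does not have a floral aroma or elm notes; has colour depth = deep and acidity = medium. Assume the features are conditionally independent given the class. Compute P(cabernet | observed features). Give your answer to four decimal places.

0.9632

merlot: 0.1 × 0.1 × 0.45 × (1−0.35) × 0.1 × (1−0.8) = 0.0000585
cabernet: 0.3 × 0.25 × 0.65 × (1−0.65) × 0.25 × (1−0.4) = 0.002559375
shiraz: 0.6 × 0.35 × 0.25 × (1−0.9) × 0.15 × (1−0.95) = 0.000039375
P(cabernet | x) = 0.002559375 / 0.00265725 ≈ 0.9632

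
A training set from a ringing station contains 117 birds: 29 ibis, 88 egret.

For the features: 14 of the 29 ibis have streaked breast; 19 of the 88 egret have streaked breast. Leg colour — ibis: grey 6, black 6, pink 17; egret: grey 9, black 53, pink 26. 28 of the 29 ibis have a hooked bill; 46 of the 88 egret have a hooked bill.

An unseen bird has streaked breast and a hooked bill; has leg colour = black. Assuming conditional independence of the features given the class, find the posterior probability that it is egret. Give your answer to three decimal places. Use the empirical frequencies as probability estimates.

0.681

ibis: (29/117) × (14/29) × (6/29) × (28/29) ≈ 0.0239032
egret: (88/117) × (19/88) × (53/88) × (46/88) ≈ 0.0511253
P(egret | x) = 0.0511253 / 0.0750285 ≈ 0.681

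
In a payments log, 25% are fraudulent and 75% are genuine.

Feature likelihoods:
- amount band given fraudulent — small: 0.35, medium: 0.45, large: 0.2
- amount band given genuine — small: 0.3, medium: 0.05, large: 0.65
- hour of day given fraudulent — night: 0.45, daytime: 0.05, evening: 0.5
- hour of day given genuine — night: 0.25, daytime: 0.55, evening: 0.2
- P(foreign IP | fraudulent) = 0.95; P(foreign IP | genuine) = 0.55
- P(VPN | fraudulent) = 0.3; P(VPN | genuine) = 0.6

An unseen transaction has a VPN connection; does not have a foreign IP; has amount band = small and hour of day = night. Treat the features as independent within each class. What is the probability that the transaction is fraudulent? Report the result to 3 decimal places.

0.037

fraudulent: 0.25 × 0.35 × 0.45 × (1−0.95) × 0.3 = 0.000590625
genuine: 0.75 × 0.3 × 0.25 × (1−0.55) × 0.6 = 0.0151875
P(fraudulent | x) = 0.000590625 / 0.015778125 ≈ 0.037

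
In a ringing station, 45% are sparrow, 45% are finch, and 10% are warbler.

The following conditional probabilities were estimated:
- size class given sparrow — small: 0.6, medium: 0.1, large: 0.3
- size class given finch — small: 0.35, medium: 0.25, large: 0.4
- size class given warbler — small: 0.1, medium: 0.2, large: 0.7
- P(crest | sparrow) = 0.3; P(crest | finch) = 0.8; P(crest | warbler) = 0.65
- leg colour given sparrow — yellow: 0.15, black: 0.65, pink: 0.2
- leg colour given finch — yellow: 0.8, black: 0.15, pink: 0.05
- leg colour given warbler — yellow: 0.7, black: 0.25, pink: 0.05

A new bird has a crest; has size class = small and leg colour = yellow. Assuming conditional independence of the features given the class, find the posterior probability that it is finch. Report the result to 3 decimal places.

0.858

sparrow: 0.45 × 0.6 × 0.3 × 0.15 = 0.01215
finch: 0.45 × 0.35 × 0.8 × 0.8 = 0.1008
warbler: 0.1 × 0.1 × 0.65 × 0.7 = 0.00455
P(finch | x) = 0.1008 / 0.1175 ≈ 0.858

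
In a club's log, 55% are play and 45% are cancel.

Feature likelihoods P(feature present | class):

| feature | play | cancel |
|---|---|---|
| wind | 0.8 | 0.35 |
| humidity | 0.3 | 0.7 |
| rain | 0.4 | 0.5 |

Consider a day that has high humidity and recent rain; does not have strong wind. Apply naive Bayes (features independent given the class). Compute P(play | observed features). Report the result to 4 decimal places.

play: 0.55 × (1−0.8) × 0.3 × 0.4 = 0.0132
cancel: 0.45 × (1−0.35) × 0.7 × 0.5 = 0.102375
P(play | x) = 0.0132 / 0.115575 ≈ 0.1142

0.1142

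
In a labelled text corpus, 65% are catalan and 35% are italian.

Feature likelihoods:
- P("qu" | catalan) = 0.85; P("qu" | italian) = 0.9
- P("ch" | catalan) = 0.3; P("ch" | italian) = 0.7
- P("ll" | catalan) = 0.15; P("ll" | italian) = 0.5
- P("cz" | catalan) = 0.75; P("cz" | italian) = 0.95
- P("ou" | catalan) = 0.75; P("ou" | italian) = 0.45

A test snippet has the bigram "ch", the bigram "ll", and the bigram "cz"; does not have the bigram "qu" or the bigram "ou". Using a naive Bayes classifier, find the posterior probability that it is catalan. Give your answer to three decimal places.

0.114

catalan: 0.65 × (1−0.85) × 0.3 × 0.15 × 0.75 × (1−0.75) = 0.00082265625
italian: 0.35 × (1−0.9) × 0.7 × 0.5 × 0.95 × (1−0.45) = 0.006400625
P(catalan | x) = 0.00082265625 / 0.00722328125 ≈ 0.114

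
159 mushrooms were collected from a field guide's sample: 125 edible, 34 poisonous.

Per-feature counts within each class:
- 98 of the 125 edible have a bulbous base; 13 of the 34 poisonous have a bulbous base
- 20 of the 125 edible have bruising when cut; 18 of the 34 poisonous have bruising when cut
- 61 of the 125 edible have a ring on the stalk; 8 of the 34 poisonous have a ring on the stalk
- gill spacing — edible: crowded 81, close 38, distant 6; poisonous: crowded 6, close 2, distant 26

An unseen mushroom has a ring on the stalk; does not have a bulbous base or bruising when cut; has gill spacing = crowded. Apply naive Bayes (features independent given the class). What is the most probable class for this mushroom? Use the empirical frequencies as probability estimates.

edible

edible: (125/159) × (27/125) × (105/125) × (61/125) × (81/125) ≈ 0.0451067
poisonous: (34/159) × (21/34) × (16/34) × (8/34) × (6/34) ≈ 0.00258075
Highest score → edible.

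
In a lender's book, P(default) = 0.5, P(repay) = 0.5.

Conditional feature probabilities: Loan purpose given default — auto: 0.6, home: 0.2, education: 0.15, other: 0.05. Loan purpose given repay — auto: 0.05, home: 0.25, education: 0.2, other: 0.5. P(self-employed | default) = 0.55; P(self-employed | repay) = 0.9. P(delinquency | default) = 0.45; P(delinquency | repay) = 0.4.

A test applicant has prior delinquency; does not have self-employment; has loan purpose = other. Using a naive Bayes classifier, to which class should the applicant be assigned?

repay

default: 0.5 × 0.05 × (1−0.55) × 0.45 = 0.0050625
repay: 0.5 × 0.5 × (1−0.9) × 0.4 = 0.01
Highest score → repay.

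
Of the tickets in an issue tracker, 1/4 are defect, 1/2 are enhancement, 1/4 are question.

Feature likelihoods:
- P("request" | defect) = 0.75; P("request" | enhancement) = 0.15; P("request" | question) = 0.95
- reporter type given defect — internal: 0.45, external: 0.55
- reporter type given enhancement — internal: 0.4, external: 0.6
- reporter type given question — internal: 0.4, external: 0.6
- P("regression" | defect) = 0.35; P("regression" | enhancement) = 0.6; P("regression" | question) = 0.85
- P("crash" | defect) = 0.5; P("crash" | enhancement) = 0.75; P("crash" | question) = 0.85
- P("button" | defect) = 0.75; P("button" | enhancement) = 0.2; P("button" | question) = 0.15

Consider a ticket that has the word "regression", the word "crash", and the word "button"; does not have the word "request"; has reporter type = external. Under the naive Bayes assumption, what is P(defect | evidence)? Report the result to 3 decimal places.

0.160

defect: 0.25 × (1−0.75) × 0.55 × 0.35 × 0.5 × 0.75 = 0.00451171875
enhancement: 0.5 × (1−0.15) × 0.6 × 0.6 × 0.75 × 0.2 = 0.02295
question: 0.25 × (1−0.95) × 0.6 × 0.85 × 0.85 × 0.15 = 0.0008128125
P(defect | x) = 0.00451171875 / 0.02827453125 ≈ 0.160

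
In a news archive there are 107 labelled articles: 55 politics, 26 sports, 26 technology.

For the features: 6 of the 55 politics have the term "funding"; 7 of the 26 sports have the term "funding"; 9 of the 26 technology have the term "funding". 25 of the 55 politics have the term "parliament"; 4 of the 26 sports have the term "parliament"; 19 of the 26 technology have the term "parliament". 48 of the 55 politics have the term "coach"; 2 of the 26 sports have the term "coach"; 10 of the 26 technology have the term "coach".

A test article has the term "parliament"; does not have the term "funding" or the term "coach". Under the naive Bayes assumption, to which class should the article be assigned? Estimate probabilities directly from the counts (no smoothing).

politics: (55/107) × (49/55) × (25/55) × (7/55) ≈ 0.0264926
sports: (26/107) × (19/26) × (4/26) × (24/26) ≈ 0.0252171
technology: (26/107) × (17/26) × (19/26) × (16/26) ≈ 0.0714483
Highest score → technology.

technology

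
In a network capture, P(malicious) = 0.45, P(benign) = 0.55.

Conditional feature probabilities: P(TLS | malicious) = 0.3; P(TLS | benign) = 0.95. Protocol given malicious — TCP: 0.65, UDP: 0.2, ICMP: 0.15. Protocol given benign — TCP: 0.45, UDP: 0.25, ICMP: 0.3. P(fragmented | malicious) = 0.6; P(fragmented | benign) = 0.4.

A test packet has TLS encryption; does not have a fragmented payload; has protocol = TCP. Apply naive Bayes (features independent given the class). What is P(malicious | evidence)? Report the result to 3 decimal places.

0.199

malicious: 0.45 × 0.3 × 0.65 × (1−0.6) = 0.0351
benign: 0.55 × 0.95 × 0.45 × (1−0.4) = 0.141075
P(malicious | x) = 0.0351 / 0.176175 ≈ 0.199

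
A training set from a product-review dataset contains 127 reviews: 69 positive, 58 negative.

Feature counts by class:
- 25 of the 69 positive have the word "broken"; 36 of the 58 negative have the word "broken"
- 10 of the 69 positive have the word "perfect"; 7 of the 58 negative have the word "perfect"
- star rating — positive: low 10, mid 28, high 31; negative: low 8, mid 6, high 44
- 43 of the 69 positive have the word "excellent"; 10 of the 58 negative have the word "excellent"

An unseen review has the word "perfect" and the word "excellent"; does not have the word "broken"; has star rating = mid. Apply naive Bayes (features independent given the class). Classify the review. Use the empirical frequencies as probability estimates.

positive: (69/127) × (44/69) × (10/69) × (28/69) × (43/69) ≈ 0.0126978
negative: (58/127) × (22/58) × (7/58) × (6/58) × (10/58) ≈ 0.000372893
Highest score → positive.

positive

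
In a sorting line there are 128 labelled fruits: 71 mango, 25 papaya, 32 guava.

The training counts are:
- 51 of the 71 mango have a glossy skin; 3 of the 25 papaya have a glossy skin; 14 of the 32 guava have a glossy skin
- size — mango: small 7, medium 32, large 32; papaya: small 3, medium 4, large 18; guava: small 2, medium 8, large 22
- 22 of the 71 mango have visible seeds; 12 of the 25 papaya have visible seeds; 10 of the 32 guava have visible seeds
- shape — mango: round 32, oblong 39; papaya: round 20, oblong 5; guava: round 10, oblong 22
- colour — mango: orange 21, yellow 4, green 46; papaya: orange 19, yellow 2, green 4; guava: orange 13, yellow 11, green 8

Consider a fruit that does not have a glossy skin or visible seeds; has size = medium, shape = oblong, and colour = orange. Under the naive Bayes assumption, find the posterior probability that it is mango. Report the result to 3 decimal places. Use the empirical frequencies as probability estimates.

mango: (71/128) × (20/71) × (32/71) × (49/71) × (39/71) × (21/71) ≈ 0.00789617
papaya: (25/128) × (22/25) × (4/25) × (13/25) × (5/25) × (19/25) = 0.0021736
guava: (32/128) × (18/32) × (8/32) × (22/32) × (22/32) × (13/32) = 0.006750583648681640625
P(mango | x) = 0.00789617 / 0.016820353648681640625 ≈ 0.469

0.469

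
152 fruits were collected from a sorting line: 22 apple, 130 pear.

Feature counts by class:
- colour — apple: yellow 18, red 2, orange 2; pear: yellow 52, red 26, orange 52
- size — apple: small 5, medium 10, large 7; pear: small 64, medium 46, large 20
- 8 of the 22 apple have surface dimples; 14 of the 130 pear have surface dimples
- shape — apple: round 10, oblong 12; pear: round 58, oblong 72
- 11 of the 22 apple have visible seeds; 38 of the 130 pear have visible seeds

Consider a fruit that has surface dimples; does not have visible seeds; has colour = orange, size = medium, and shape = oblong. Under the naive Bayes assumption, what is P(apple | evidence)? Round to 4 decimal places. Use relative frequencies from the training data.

apple: (22/152) × (2/22) × (10/22) × (8/22) × (12/22) × (11/22) ≈ 0.000593143
pear: (130/152) × (52/130) × (46/130) × (14/130) × (72/130) × (92/130) ≈ 0.00510967
P(apple | x) = 0.000593143 / 0.005702813 ≈ 0.1040

0.1040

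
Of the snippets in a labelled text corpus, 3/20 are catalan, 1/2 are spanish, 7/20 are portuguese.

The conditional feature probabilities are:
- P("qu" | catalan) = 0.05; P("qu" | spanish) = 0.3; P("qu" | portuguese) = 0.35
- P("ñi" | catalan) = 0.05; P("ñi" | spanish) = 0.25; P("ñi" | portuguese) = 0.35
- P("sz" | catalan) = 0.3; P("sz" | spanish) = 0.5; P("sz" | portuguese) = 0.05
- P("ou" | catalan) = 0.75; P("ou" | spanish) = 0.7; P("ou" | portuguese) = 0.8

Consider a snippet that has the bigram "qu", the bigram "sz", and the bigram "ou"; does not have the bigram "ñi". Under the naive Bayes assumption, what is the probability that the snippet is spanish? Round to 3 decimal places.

catalan: 0.15 × 0.05 × (1−0.05) × 0.3 × 0.75 = 0.001603125
spanish: 0.5 × 0.3 × (1−0.25) × 0.5 × 0.7 = 0.039375
portuguese: 0.35 × 0.35 × (1−0.35) × 0.05 × 0.8 = 0.003185
P(spanish | x) = 0.039375 / 0.044163125 ≈ 0.892

0.892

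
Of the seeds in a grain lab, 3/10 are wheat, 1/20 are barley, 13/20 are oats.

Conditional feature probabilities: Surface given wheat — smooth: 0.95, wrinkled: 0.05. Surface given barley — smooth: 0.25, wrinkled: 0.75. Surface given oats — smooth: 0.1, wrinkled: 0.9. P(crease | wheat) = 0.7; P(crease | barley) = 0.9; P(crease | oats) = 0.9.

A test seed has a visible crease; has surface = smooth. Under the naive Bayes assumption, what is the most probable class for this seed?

wheat

wheat: 0.3 × 0.95 × 0.7 = 0.1995
barley: 0.05 × 0.25 × 0.9 = 0.01125
oats: 0.65 × 0.1 × 0.9 = 0.0585
Highest score → wheat.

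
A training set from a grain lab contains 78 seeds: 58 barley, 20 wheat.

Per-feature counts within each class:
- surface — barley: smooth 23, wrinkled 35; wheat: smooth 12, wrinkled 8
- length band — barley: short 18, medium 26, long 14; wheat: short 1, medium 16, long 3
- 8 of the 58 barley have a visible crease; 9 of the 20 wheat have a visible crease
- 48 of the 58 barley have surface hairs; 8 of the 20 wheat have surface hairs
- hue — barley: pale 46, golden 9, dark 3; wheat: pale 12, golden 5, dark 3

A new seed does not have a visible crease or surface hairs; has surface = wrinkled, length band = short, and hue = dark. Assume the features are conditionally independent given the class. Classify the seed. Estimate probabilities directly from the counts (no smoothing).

barley

barley: (58/78) × (35/58) × (18/58) × (50/58) × (10/58) × (3/58) ≈ 0.0010706
wheat: (20/78) × (8/20) × (1/20) × (11/20) × (12/20) × (3/20) ≈ 0.000253846
Highest score → barley.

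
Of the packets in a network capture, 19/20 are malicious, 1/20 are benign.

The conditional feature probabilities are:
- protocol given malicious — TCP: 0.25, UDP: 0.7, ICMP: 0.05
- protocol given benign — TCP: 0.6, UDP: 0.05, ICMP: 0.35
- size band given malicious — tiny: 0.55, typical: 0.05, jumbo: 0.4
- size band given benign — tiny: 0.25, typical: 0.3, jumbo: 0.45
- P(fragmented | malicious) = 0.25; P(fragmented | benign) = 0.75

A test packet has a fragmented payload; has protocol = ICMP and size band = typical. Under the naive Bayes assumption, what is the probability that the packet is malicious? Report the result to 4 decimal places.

malicious: 0.95 × 0.05 × 0.05 × 0.25 = 0.00059375
benign: 0.05 × 0.35 × 0.3 × 0.75 = 0.0039375
P(malicious | x) = 0.00059375 / 0.00453125 ≈ 0.1310

0.1310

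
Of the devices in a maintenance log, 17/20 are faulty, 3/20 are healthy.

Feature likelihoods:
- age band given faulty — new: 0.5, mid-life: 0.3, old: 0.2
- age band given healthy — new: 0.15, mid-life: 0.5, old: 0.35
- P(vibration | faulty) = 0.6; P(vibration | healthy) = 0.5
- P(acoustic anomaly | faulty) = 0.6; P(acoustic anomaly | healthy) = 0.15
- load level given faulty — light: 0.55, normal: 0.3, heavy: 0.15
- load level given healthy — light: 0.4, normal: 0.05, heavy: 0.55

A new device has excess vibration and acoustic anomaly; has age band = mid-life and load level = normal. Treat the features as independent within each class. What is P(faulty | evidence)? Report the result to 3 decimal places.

faulty: 0.85 × 0.3 × 0.6 × 0.6 × 0.3 = 0.02754
healthy: 0.15 × 0.5 × 0.5 × 0.15 × 0.05 = 0.00028125
P(faulty | x) = 0.02754 / 0.02782125 ≈ 0.990

0.990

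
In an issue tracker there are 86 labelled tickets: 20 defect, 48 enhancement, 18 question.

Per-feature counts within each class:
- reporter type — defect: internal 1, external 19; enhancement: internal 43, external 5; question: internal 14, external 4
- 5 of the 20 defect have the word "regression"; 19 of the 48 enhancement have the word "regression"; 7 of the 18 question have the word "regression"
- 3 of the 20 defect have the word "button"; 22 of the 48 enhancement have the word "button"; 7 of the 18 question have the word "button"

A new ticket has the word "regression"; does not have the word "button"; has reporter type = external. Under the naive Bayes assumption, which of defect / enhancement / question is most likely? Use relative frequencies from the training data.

defect

defect: (20/86) × (19/20) × (5/20) × (17/20) ≈ 0.0469477
enhancement: (48/86) × (5/48) × (19/48) × (26/48) ≈ 0.0124657
question: (18/86) × (4/18) × (7/18) × (11/18) ≈ 0.0110537
Highest score → defect.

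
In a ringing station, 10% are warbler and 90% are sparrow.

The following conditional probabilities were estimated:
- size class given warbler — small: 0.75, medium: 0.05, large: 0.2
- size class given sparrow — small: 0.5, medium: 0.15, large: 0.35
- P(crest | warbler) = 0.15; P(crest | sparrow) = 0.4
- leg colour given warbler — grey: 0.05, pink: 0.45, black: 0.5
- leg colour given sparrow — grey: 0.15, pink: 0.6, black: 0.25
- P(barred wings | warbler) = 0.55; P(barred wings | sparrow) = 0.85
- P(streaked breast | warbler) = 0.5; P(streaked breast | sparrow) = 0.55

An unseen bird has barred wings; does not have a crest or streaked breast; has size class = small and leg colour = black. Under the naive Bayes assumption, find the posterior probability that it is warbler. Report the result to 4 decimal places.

0.2535

warbler: 0.1 × 0.75 × (1−0.15) × 0.5 × 0.55 × (1−0.5) = 0.008765625
sparrow: 0.9 × 0.5 × (1−0.4) × 0.25 × 0.85 × (1−0.55) = 0.02581875
P(warbler | x) = 0.008765625 / 0.034584375 ≈ 0.2535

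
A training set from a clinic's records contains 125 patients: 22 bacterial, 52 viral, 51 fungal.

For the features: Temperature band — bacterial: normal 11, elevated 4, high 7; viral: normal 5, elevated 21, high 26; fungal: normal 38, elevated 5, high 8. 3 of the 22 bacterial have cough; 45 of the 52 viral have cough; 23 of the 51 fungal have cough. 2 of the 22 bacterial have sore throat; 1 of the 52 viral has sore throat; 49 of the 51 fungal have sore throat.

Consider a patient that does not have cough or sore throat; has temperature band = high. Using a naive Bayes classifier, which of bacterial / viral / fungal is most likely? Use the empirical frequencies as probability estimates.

bacterial

bacterial: (22/125) × (7/22) × (19/22) × (20/22) ≈ 0.0439669
viral: (52/125) × (26/52) × (7/52) × (51/52) ≈ 0.0274615
fungal: (51/125) × (8/51) × (28/51) × (2/51) ≈ 0.00137793
Highest score → bacterial.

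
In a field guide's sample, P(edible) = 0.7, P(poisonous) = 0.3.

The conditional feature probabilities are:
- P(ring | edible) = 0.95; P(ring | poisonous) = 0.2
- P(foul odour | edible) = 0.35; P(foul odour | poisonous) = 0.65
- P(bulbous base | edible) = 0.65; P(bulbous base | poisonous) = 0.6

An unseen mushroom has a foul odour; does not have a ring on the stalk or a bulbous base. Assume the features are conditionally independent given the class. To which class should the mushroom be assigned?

edible: 0.7 × (1−0.95) × 0.35 × (1−0.65) = 0.0042875
poisonous: 0.3 × (1−0.2) × 0.65 × (1−0.6) = 0.0624
Highest score → poisonous.

poisonous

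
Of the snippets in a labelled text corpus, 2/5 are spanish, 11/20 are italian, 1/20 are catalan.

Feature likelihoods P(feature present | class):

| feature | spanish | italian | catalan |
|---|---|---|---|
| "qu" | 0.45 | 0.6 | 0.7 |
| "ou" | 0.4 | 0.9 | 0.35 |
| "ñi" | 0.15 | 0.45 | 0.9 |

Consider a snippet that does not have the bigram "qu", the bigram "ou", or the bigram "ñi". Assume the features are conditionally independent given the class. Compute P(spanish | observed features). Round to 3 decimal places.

spanish: 0.4 × (1−0.45) × (1−0.4) × (1−0.15) = 0.1122
italian: 0.55 × (1−0.6) × (1−0.9) × (1−0.45) = 0.0121
catalan: 0.05 × (1−0.7) × (1−0.35) × (1−0.9) = 0.000975
P(spanish | x) = 0.1122 / 0.125275 ≈ 0.896

0.896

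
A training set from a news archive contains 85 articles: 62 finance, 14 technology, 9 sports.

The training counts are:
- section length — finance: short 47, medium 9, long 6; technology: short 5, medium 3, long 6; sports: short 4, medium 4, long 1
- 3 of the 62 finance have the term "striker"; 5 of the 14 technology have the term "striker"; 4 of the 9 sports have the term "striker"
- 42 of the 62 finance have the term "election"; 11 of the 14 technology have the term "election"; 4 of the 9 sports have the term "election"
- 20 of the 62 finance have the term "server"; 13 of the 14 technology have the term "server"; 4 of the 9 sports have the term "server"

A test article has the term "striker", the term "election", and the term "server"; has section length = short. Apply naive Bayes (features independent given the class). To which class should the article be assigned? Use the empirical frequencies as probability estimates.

technology

finance: (62/85) × (47/62) × (3/62) × (42/62) × (20/62) ≈ 0.00584661
technology: (14/85) × (5/14) × (5/14) × (11/14) × (13/14) ≈ 0.0153276
sports: (9/85) × (4/9) × (4/9) × (4/9) × (4/9) ≈ 0.00413136
Highest score → technology.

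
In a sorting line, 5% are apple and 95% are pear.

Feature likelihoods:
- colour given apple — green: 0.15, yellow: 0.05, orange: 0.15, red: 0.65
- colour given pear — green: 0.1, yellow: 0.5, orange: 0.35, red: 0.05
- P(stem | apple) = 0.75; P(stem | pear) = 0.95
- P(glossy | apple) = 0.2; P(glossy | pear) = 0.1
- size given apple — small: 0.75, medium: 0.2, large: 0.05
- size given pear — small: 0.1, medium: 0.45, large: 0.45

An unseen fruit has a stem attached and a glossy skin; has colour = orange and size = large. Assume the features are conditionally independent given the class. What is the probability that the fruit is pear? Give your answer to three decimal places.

0.996

apple: 0.05 × 0.15 × 0.75 × 0.2 × 0.05 = 0.00005625
pear: 0.95 × 0.35 × 0.95 × 0.1 × 0.45 = 0.014214375
P(pear | x) = 0.014214375 / 0.014270625 ≈ 0.996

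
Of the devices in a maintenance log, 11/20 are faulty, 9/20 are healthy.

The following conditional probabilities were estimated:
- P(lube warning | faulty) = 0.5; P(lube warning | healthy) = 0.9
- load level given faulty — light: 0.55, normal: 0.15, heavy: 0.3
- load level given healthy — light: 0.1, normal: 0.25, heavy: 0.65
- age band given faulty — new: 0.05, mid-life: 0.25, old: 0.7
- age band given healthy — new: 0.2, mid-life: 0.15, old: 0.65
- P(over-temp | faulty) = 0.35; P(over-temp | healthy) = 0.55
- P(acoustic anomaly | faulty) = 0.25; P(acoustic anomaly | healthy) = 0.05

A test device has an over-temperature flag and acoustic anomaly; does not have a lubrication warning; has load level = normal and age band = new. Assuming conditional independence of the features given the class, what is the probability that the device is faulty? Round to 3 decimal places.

0.745

faulty: 0.55 × (1−0.5) × 0.15 × 0.05 × 0.35 × 0.25 = 0.00018046875
healthy: 0.45 × (1−0.9) × 0.25 × 0.2 × 0.55 × 0.05 = 0.000061875
P(faulty | x) = 0.00018046875 / 0.00024234375 ≈ 0.745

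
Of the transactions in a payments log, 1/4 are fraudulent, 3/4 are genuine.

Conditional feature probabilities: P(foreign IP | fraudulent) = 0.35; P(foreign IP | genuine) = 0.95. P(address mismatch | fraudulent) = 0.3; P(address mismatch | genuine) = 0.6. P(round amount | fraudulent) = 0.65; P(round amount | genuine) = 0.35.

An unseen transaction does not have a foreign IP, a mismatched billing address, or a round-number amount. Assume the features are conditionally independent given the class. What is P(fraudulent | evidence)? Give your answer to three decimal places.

fraudulent: 0.25 × (1−0.35) × (1−0.3) × (1−0.65) = 0.0398125
genuine: 0.75 × (1−0.95) × (1−0.6) × (1−0.35) = 0.00975
P(fraudulent | x) = 0.0398125 / 0.0495625 ≈ 0.803

0.803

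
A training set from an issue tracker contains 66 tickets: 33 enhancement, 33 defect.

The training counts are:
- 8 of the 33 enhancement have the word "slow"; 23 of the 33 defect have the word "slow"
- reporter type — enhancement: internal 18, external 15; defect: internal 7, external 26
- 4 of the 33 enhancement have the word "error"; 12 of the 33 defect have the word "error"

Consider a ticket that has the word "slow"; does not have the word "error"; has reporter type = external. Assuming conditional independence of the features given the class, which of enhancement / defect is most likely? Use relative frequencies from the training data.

enhancement: (33/66) × (8/33) × (15/33) × (29/33) ≈ 0.0484181
defect: (33/66) × (23/33) × (26/33) × (21/33) ≈ 0.174722
Highest score → defect.

defect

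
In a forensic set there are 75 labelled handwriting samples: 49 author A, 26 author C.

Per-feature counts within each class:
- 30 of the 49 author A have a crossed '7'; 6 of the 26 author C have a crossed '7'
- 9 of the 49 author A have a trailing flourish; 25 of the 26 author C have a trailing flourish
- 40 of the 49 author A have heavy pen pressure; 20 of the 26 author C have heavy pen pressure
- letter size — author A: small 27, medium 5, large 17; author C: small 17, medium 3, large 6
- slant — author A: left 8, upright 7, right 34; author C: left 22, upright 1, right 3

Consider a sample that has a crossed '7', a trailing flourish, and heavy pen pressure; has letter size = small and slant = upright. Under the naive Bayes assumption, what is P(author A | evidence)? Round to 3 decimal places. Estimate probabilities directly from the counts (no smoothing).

0.760

author A: (49/75) × (30/49) × (9/49) × (40/49) × (27/49) × (7/49) ≈ 0.00472106
author C: (26/75) × (6/26) × (25/26) × (20/26) × (17/26) × (1/26) ≈ 0.00148804
P(author A | x) = 0.00472106 / 0.0062091 ≈ 0.760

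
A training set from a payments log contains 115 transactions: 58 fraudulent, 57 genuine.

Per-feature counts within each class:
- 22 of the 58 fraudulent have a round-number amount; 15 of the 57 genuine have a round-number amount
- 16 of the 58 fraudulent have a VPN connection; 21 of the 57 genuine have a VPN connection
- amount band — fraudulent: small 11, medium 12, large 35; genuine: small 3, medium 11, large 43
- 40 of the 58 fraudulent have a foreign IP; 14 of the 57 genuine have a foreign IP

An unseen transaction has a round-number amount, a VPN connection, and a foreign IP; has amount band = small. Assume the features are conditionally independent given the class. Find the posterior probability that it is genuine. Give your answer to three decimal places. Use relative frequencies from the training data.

fraudulent: (58/115) × (22/58) × (16/58) × (11/58) × (40/58) ≈ 0.00690261
genuine: (57/115) × (15/57) × (21/57) × (3/57) × (14/57) ≈ 0.000621209
P(genuine | x) = 0.000621209 / 0.007523819 ≈ 0.083

0.083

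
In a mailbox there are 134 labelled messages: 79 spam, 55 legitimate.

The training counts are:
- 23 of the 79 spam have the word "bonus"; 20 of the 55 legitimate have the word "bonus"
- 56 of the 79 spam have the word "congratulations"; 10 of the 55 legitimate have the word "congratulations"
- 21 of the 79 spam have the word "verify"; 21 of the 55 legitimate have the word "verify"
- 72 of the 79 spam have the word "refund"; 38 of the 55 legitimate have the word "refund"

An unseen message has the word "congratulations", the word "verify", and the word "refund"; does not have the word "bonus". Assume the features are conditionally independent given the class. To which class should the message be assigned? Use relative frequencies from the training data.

spam: (79/134) × (56/79) × (56/79) × (21/79) × (72/79) ≈ 0.0717698
legitimate: (55/134) × (35/55) × (10/55) × (21/55) × (38/55) ≈ 0.0125279
Highest score → spam.

spam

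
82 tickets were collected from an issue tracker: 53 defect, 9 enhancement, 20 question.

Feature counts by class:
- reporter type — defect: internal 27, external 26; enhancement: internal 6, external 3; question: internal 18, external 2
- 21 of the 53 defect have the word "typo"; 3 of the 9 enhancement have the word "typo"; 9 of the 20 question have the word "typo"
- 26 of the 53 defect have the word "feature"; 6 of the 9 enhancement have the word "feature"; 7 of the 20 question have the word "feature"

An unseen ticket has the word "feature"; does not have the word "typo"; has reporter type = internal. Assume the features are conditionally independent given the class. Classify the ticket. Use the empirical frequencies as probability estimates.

defect: (53/82) × (27/53) × (32/53) × (26/53) ≈ 0.0975262
enhancement: (9/82) × (6/9) × (6/9) × (6/9) ≈ 0.0325203
question: (20/82) × (18/20) × (11/20) × (7/20) ≈ 0.0422561
Highest score → defect.

defect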